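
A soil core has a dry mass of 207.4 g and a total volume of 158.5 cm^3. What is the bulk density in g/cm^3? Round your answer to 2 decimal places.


Step 1: Identify the formula: BD = dry mass / volume
Step 2: Substitute values: BD = 207.4 / 158.5
Step 3: BD = 1.31 g/cm^3

1.31


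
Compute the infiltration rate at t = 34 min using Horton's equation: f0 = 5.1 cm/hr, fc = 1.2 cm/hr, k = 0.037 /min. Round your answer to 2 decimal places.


Step 1: f = fc + (f0 - fc) * exp(-k * t)
Step 2: exp(-0.037 * 34) = 0.284222
Step 3: f = 1.2 + (5.1 - 1.2) * 0.284222
Step 4: f = 1.2 + 3.9 * 0.284222
Step 5: f = 2.31 cm/hr

2.31


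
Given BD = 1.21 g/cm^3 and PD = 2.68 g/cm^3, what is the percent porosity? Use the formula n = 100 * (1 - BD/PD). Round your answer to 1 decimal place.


Step 1: Formula: n = 100 * (1 - BD / PD)
Step 2: n = 100 * (1 - 1.21 / 2.68)
Step 3: n = 100 * (1 - 0.45149)
Step 4: n = 54.9%

54.9


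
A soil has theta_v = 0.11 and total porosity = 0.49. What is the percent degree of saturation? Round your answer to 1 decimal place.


Step 1: S = 100 * theta_v / n
Step 2: S = 100 * 0.11 / 0.49
Step 3: S = 22.4%

22.4


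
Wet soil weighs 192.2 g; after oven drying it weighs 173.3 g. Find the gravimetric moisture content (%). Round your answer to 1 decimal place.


Step 1: Water mass = wet - dry = 192.2 - 173.3 = 18.9 g
Step 2: w = 100 * water mass / dry mass
Step 3: w = 100 * 18.9 / 173.3 = 10.9%

10.9


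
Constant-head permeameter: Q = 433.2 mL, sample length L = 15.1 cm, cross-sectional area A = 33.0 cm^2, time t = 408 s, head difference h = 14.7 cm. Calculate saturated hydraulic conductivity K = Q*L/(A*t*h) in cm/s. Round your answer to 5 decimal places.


Step 1: K = Q * L / (A * t * h)
Step 2: Numerator = 433.2 * 15.1 = 6541.32
Step 3: Denominator = 33.0 * 408 * 14.7 = 197920.8
Step 4: K = 6541.32 / 197920.8 = 0.03305 cm/s

0.03305


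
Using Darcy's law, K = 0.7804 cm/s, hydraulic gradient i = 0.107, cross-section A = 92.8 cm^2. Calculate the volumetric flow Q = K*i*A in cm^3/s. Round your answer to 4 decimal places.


Step 1: Apply Darcy's law: Q = K * i * A
Step 2: Q = 0.7804 * 0.107 * 92.8
Step 3: Q = 7.7491 cm^3/s

7.7491


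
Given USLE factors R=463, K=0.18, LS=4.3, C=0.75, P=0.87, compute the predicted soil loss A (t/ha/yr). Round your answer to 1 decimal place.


Step 1: A = R * K * LS * C * P
Step 2: R * K = 463 * 0.18 = 83.34
Step 3: (R*K) * LS = 83.34 * 4.3 = 358.362
Step 4: * C * P = 358.362 * 0.75 * 0.87 = 233.8
Step 5: A = 233.8 t/(ha*yr)

233.8


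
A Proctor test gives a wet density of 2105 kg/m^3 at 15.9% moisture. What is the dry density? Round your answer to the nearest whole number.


Step 1: Dry density = wet density / (1 + w/100)
Step 2: Dry density = 2105 / (1 + 15.9/100)
Step 3: Dry density = 2105 / 1.159
Step 4: Dry density = 1816 kg/m^3

1816


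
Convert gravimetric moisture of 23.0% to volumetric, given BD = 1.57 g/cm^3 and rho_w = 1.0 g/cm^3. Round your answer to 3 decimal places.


Step 1: theta = (w / 100) * BD / rho_w
Step 2: theta = (23.0 / 100) * 1.57 / 1.0
Step 3: theta = 0.23 * 1.57
Step 4: theta = 0.361

0.361


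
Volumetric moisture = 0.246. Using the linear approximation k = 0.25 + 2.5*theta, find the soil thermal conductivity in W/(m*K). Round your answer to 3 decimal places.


Step 1: k = 0.25 + 2.5 * theta
Step 2: k = 0.25 + 2.5 * 0.246
Step 3: k = 0.25 + 0.615
Step 4: k = 0.865 W/(m*K)

0.865


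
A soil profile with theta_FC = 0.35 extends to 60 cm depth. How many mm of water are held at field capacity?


Step 1: Water (mm) = theta_FC * depth (cm) * 10
Step 2: Water = 0.35 * 60 * 10
Step 3: Water = 210.0 mm

210.0


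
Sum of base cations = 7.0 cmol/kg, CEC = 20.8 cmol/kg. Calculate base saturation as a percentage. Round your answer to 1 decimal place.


Step 1: BS = 100 * (sum of bases) / CEC
Step 2: BS = 100 * 7.0 / 20.8
Step 3: BS = 33.7%

33.7


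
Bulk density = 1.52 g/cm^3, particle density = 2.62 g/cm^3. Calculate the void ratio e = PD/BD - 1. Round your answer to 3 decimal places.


Step 1: e = PD / BD - 1
Step 2: e = 2.62 / 1.52 - 1
Step 3: e = 1.72368 - 1
Step 4: e = 0.724

0.724


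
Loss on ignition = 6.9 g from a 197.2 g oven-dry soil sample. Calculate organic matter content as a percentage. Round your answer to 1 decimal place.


Step 1: OM% = 100 * LOI / sample mass
Step 2: OM = 100 * 6.9 / 197.2
Step 3: OM = 3.5%

3.5


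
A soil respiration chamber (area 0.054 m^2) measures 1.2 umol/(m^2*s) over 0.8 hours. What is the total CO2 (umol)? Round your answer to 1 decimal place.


Step 1: Convert time to seconds: 0.8 hr * 3600 = 2880.0 s
Step 2: Total = flux * area * time_s
Step 3: Total = 1.2 * 0.054 * 2880.0
Step 4: Total = 186.6 umol

186.6


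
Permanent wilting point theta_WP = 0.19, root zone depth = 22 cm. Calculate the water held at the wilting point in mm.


Step 1: Water (mm) = theta_WP * depth * 10
Step 2: Water = 0.19 * 22 * 10
Step 3: Water = 41.8 mm

41.8


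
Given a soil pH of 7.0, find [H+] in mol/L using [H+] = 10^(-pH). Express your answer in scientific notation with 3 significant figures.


Step 1: [H+] = 10^(-pH)
Step 2: [H+] = 10^(-7.0)
Step 3: [H+] = 1.00e-07 mol/L

1.00e-07


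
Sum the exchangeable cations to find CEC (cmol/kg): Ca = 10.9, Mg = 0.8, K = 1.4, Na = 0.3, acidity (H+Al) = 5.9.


Step 1: CEC = Ca + Mg + K + Na + (H+Al)
Step 2: CEC = 10.9 + 0.8 + 1.4 + 0.3 + 5.9
Step 3: CEC = 19.3 cmol/kg

19.3


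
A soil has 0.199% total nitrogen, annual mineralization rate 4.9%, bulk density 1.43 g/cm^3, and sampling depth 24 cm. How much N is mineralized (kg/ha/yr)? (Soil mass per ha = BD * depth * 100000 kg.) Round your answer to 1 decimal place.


Step 1: Soil mass per ha = BD * depth * 100000 = 1.43 * 24 * 100000 = 3432000 kg
Step 2: Total N pool = soil mass * N%/100 = 3432000 * 0.199/100 = 6829.68 kg/ha
Step 3: N mineralized = N pool * rate%/100 = 6829.68 * 4.9/100 = 334.7 kg/ha/yr

334.7


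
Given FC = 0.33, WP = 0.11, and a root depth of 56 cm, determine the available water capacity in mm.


Step 1: Available water = (FC - WP) * depth * 10
Step 2: AW = (0.33 - 0.11) * 56 * 10
Step 3: AW = 0.22 * 56 * 10
Step 4: AW = 123.2 mm

123.2


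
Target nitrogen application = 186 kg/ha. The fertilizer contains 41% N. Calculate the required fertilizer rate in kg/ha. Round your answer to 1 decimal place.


Step 1: Fertilizer rate = target N / (N content / 100)
Step 2: Rate = 186 / (41 / 100)
Step 3: Rate = 186 / 0.41
Step 4: Rate = 453.7 kg/ha

453.7


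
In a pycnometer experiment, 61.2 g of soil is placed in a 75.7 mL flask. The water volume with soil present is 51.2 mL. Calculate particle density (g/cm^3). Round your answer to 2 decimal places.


Step 1: Volume of solids = flask volume - water volume with soil
Step 2: V_solids = 75.7 - 51.2 = 24.5 mL
Step 3: Particle density = mass / V_solids = 61.2 / 24.5 = 2.5 g/cm^3

2.5


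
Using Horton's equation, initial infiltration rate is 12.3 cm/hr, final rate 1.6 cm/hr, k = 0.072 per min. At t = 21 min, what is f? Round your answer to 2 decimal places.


Step 1: f = fc + (f0 - fc) * exp(-k * t)
Step 2: exp(-0.072 * 21) = 0.220469
Step 3: f = 1.6 + (12.3 - 1.6) * 0.220469
Step 4: f = 1.6 + 10.7 * 0.220469
Step 5: f = 3.96 cm/hr

3.96


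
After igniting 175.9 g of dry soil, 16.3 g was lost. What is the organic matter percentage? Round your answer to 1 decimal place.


Step 1: OM% = 100 * LOI / sample mass
Step 2: OM = 100 * 16.3 / 175.9
Step 3: OM = 9.3%

9.3


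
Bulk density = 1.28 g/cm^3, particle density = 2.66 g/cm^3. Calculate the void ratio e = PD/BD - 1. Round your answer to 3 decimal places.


Step 1: e = PD / BD - 1
Step 2: e = 2.66 / 1.28 - 1
Step 3: e = 2.07813 - 1
Step 4: e = 1.078

1.078


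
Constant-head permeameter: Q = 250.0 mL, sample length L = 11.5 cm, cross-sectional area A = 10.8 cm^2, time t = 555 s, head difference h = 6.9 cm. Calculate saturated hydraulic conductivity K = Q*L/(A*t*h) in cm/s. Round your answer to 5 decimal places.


Step 1: K = Q * L / (A * t * h)
Step 2: Numerator = 250.0 * 11.5 = 2875.0
Step 3: Denominator = 10.8 * 555 * 6.9 = 41358.6
Step 4: K = 2875.0 / 41358.6 = 0.06951 cm/s

0.06951


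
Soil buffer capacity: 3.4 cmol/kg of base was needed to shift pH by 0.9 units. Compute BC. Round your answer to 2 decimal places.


Step 1: BC = change in base / change in pH
Step 2: BC = 3.4 / 0.9
Step 3: BC = 3.78 cmol/(kg*pH unit)

3.78


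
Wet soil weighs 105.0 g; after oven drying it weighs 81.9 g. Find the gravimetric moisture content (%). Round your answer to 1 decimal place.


Step 1: Water mass = wet - dry = 105.0 - 81.9 = 23.1 g
Step 2: w = 100 * water mass / dry mass
Step 3: w = 100 * 23.1 / 81.9 = 28.2%

28.2


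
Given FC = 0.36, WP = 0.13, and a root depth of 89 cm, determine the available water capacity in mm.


Step 1: Available water = (FC - WP) * depth * 10
Step 2: AW = (0.36 - 0.13) * 89 * 10
Step 3: AW = 0.23 * 89 * 10
Step 4: AW = 204.7 mm

204.7


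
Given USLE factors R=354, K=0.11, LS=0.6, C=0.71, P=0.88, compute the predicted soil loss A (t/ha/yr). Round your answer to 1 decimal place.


Step 1: A = R * K * LS * C * P
Step 2: R * K = 354 * 0.11 = 38.94
Step 3: (R*K) * LS = 38.94 * 0.6 = 23.364
Step 4: * C * P = 23.364 * 0.71 * 0.88 = 14.6
Step 5: A = 14.6 t/(ha*yr)

14.6


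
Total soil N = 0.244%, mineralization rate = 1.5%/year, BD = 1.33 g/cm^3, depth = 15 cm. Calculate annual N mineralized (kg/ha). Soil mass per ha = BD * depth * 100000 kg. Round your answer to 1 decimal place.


Step 1: Soil mass per ha = BD * depth * 100000 = 1.33 * 15 * 100000 = 1995000 kg
Step 2: Total N pool = soil mass * N%/100 = 1995000 * 0.244/100 = 4867.8 kg/ha
Step 3: N mineralized = N pool * rate%/100 = 4867.8 * 1.5/100 = 73.0 kg/ha/yr

73.0


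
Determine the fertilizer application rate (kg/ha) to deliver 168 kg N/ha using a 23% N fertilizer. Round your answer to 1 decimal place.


Step 1: Fertilizer rate = target N / (N content / 100)
Step 2: Rate = 168 / (23 / 100)
Step 3: Rate = 168 / 0.23
Step 4: Rate = 730.4 kg/ha

730.4


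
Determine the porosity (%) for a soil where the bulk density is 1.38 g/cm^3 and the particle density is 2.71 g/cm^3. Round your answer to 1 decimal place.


Step 1: Formula: n = 100 * (1 - BD / PD)
Step 2: n = 100 * (1 - 1.38 / 2.71)
Step 3: n = 100 * (1 - 0.50923)
Step 4: n = 49.1%

49.1


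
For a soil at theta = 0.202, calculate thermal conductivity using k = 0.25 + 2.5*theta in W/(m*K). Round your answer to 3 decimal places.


Step 1: k = 0.25 + 2.5 * theta
Step 2: k = 0.25 + 2.5 * 0.202
Step 3: k = 0.25 + 0.505
Step 4: k = 0.755 W/(m*K)

0.755


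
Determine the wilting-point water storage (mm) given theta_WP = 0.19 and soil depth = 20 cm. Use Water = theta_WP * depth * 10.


Step 1: Water (mm) = theta_WP * depth * 10
Step 2: Water = 0.19 * 20 * 10
Step 3: Water = 38.0 mm

38.0


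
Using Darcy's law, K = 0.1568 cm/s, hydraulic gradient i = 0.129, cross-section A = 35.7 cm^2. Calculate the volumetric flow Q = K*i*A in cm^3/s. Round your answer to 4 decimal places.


Step 1: Apply Darcy's law: Q = K * i * A
Step 2: Q = 0.1568 * 0.129 * 35.7
Step 3: Q = 0.7221 cm^3/s

0.7221


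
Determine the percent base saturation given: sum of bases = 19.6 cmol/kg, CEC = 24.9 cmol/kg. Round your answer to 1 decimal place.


Step 1: BS = 100 * (sum of bases) / CEC
Step 2: BS = 100 * 19.6 / 24.9
Step 3: BS = 78.7%

78.7


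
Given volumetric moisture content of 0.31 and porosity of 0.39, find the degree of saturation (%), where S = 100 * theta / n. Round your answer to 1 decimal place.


Step 1: S = 100 * theta_v / n
Step 2: S = 100 * 0.31 / 0.39
Step 3: S = 79.5%

79.5


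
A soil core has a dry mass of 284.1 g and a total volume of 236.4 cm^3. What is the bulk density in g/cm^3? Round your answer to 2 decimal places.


Step 1: Identify the formula: BD = dry mass / volume
Step 2: Substitute values: BD = 284.1 / 236.4
Step 3: BD = 1.2 g/cm^3

1.2


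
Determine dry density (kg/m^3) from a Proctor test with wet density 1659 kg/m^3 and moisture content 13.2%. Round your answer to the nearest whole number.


Step 1: Dry density = wet density / (1 + w/100)
Step 2: Dry density = 1659 / (1 + 13.2/100)
Step 3: Dry density = 1659 / 1.132
Step 4: Dry density = 1466 kg/m^3

1466


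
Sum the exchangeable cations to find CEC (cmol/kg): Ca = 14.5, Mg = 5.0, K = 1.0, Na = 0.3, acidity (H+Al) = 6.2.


Step 1: CEC = Ca + Mg + K + Na + (H+Al)
Step 2: CEC = 14.5 + 5.0 + 1.0 + 0.3 + 6.2
Step 3: CEC = 27.0 cmol/kg

27.0


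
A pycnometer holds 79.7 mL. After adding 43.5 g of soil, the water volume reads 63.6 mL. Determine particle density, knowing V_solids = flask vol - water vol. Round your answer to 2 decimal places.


Step 1: Volume of solids = flask volume - water volume with soil
Step 2: V_solids = 79.7 - 63.6 = 16.1 mL
Step 3: Particle density = mass / V_solids = 43.5 / 16.1 = 2.7 g/cm^3

2.7


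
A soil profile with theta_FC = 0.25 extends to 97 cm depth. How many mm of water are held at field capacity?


Step 1: Water (mm) = theta_FC * depth (cm) * 10
Step 2: Water = 0.25 * 97 * 10
Step 3: Water = 242.5 mm

242.5


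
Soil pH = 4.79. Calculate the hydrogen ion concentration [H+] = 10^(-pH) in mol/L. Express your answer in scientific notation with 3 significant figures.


Step 1: [H+] = 10^(-pH)
Step 2: [H+] = 10^(-4.79)
Step 3: [H+] = 1.62e-05 mol/L

1.62e-05


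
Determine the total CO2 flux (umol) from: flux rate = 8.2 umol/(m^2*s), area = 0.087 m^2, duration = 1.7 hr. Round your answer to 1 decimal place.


Step 1: Convert time to seconds: 1.7 hr * 3600 = 6120.0 s
Step 2: Total = flux * area * time_s
Step 3: Total = 8.2 * 0.087 * 6120.0
Step 4: Total = 4366.0 umol

4366.0


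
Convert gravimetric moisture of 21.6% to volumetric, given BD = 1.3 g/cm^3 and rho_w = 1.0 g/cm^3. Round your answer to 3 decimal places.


Step 1: theta = (w / 100) * BD / rho_w
Step 2: theta = (21.6 / 100) * 1.3 / 1.0
Step 3: theta = 0.216 * 1.3
Step 4: theta = 0.281

0.281


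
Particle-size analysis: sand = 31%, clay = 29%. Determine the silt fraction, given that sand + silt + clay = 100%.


Step 1: sand + silt + clay = 100%
Step 2: silt = 100 - sand - clay
Step 3: silt = 100 - 31 - 29
Step 4: silt = 40%

40


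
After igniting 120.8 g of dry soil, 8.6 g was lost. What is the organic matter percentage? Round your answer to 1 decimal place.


Step 1: OM% = 100 * LOI / sample mass
Step 2: OM = 100 * 8.6 / 120.8
Step 3: OM = 7.1%

7.1


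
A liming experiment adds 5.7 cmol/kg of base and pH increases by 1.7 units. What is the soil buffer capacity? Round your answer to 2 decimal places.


Step 1: BC = change in base / change in pH
Step 2: BC = 5.7 / 1.7
Step 3: BC = 3.35 cmol/(kg*pH unit)

3.35


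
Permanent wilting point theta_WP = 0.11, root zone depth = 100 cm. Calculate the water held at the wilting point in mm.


Step 1: Water (mm) = theta_WP * depth * 10
Step 2: Water = 0.11 * 100 * 10
Step 3: Water = 110.0 mm

110.0


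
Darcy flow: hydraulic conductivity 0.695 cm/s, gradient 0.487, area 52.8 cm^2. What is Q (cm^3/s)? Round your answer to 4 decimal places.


Step 1: Apply Darcy's law: Q = K * i * A
Step 2: Q = 0.695 * 0.487 * 52.8
Step 3: Q = 17.871 cm^3/s

17.871


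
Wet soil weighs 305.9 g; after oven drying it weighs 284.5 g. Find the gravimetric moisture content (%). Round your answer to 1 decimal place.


Step 1: Water mass = wet - dry = 305.9 - 284.5 = 21.4 g
Step 2: w = 100 * water mass / dry mass
Step 3: w = 100 * 21.4 / 284.5 = 7.5%

7.5


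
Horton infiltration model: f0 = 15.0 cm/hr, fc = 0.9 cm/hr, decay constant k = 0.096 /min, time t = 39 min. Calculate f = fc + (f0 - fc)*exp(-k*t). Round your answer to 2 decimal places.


Step 1: f = fc + (f0 - fc) * exp(-k * t)
Step 2: exp(-0.096 * 39) = 0.023659
Step 3: f = 0.9 + (15.0 - 0.9) * 0.023659
Step 4: f = 0.9 + 14.1 * 0.023659
Step 5: f = 1.23 cm/hr

1.23


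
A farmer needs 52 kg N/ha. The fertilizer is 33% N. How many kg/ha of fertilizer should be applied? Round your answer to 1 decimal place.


Step 1: Fertilizer rate = target N / (N content / 100)
Step 2: Rate = 52 / (33 / 100)
Step 3: Rate = 52 / 0.33
Step 4: Rate = 157.6 kg/ha

157.6


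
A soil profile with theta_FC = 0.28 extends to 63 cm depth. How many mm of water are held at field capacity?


Step 1: Water (mm) = theta_FC * depth (cm) * 10
Step 2: Water = 0.28 * 63 * 10
Step 3: Water = 176.4 mm

176.4


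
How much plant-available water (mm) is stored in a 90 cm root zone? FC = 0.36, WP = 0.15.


Step 1: Available water = (FC - WP) * depth * 10
Step 2: AW = (0.36 - 0.15) * 90 * 10
Step 3: AW = 0.21 * 90 * 10
Step 4: AW = 189.0 mm

189.0


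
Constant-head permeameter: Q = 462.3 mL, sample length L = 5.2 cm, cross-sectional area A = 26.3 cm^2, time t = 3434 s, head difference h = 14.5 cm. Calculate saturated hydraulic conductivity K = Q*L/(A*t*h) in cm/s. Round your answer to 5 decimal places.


Step 1: K = Q * L / (A * t * h)
Step 2: Numerator = 462.3 * 5.2 = 2403.96
Step 3: Denominator = 26.3 * 3434 * 14.5 = 1309555.9
Step 4: K = 2403.96 / 1309555.9 = 0.00184 cm/s

0.00184


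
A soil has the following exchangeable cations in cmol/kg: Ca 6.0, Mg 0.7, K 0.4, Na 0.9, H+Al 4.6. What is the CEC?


Step 1: CEC = Ca + Mg + K + Na + (H+Al)
Step 2: CEC = 6.0 + 0.7 + 0.4 + 0.9 + 4.6
Step 3: CEC = 12.6 cmol/kg

12.6


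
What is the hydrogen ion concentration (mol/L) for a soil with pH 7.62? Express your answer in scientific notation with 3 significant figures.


Step 1: [H+] = 10^(-pH)
Step 2: [H+] = 10^(-7.62)
Step 3: [H+] = 2.40e-08 mol/L

2.40e-08


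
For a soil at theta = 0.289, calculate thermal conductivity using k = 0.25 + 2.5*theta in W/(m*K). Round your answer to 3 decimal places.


Step 1: k = 0.25 + 2.5 * theta
Step 2: k = 0.25 + 2.5 * 0.289
Step 3: k = 0.25 + 0.723
Step 4: k = 0.973 W/(m*K)

0.973


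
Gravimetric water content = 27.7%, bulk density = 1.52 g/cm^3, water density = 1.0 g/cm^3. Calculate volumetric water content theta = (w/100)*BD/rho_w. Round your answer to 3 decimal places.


Step 1: theta = (w / 100) * BD / rho_w
Step 2: theta = (27.7 / 100) * 1.52 / 1.0
Step 3: theta = 0.277 * 1.52
Step 4: theta = 0.421

0.421


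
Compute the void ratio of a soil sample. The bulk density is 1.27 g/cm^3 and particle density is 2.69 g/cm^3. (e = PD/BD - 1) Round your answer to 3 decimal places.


Step 1: e = PD / BD - 1
Step 2: e = 2.69 / 1.27 - 1
Step 3: e = 2.11811 - 1
Step 4: e = 1.118

1.118


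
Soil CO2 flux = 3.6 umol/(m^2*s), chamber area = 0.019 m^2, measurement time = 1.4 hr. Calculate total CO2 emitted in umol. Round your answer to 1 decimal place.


Step 1: Convert time to seconds: 1.4 hr * 3600 = 5040.0 s
Step 2: Total = flux * area * time_s
Step 3: Total = 3.6 * 0.019 * 5040.0
Step 4: Total = 344.7 umol

344.7


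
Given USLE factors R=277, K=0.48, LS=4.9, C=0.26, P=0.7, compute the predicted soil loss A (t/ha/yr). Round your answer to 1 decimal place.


Step 1: A = R * K * LS * C * P
Step 2: R * K = 277 * 0.48 = 132.96
Step 3: (R*K) * LS = 132.96 * 4.9 = 651.504
Step 4: * C * P = 651.504 * 0.26 * 0.7 = 118.6
Step 5: A = 118.6 t/(ha*yr)

118.6


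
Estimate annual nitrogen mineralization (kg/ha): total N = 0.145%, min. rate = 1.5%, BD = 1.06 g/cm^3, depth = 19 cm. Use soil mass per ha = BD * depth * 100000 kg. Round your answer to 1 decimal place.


Step 1: Soil mass per ha = BD * depth * 100000 = 1.06 * 19 * 100000 = 2014000 kg
Step 2: Total N pool = soil mass * N%/100 = 2014000 * 0.145/100 = 2920.3 kg/ha
Step 3: N mineralized = N pool * rate%/100 = 2920.3 * 1.5/100 = 43.8 kg/ha/yr

43.8


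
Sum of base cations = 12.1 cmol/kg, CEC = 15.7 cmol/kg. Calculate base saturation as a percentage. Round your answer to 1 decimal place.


Step 1: BS = 100 * (sum of bases) / CEC
Step 2: BS = 100 * 12.1 / 15.7
Step 3: BS = 77.1%

77.1


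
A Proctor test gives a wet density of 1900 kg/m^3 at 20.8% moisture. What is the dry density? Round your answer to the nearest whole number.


Step 1: Dry density = wet density / (1 + w/100)
Step 2: Dry density = 1900 / (1 + 20.8/100)
Step 3: Dry density = 1900 / 1.208
Step 4: Dry density = 1573 kg/m^3

1573


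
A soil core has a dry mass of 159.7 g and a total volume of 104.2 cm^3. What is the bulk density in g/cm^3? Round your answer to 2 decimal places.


Step 1: Identify the formula: BD = dry mass / volume
Step 2: Substitute values: BD = 159.7 / 104.2
Step 3: BD = 1.53 g/cm^3

1.53


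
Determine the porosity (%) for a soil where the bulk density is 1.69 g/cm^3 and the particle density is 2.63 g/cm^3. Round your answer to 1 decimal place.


Step 1: Formula: n = 100 * (1 - BD / PD)
Step 2: n = 100 * (1 - 1.69 / 2.63)
Step 3: n = 100 * (1 - 0.64259)
Step 4: n = 35.7%

35.7


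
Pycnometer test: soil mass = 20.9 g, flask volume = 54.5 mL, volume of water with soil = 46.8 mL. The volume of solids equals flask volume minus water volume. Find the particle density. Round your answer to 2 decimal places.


Step 1: Volume of solids = flask volume - water volume with soil
Step 2: V_solids = 54.5 - 46.8 = 7.7 mL
Step 3: Particle density = mass / V_solids = 20.9 / 7.7 = 2.71 g/cm^3

2.71


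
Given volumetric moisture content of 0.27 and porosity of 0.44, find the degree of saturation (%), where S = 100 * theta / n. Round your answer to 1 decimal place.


Step 1: S = 100 * theta_v / n
Step 2: S = 100 * 0.27 / 0.44
Step 3: S = 61.4%

61.4


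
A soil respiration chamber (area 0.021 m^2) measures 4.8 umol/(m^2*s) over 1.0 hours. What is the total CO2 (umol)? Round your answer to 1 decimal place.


Step 1: Convert time to seconds: 1.0 hr * 3600 = 3600.0 s
Step 2: Total = flux * area * time_s
Step 3: Total = 4.8 * 0.021 * 3600.0
Step 4: Total = 362.9 umol

362.9


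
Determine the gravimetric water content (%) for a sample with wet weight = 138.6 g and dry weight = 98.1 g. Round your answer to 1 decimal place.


Step 1: Water mass = wet - dry = 138.6 - 98.1 = 40.5 g
Step 2: w = 100 * water mass / dry mass
Step 3: w = 100 * 40.5 / 98.1 = 41.3%

41.3


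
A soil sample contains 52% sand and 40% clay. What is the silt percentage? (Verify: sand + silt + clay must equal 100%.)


Step 1: sand + silt + clay = 100%
Step 2: silt = 100 - sand - clay
Step 3: silt = 100 - 52 - 40
Step 4: silt = 8%

8


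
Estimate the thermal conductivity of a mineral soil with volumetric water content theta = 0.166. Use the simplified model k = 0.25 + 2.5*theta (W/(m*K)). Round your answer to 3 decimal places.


Step 1: k = 0.25 + 2.5 * theta
Step 2: k = 0.25 + 2.5 * 0.166
Step 3: k = 0.25 + 0.415
Step 4: k = 0.665 W/(m*K)

0.665


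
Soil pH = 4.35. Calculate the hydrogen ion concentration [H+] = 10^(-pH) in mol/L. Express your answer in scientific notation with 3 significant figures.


Step 1: [H+] = 10^(-pH)
Step 2: [H+] = 10^(-4.35)
Step 3: [H+] = 4.47e-05 mol/L

4.47e-05


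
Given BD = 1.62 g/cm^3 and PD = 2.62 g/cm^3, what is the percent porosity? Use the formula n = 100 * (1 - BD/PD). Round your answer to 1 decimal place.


Step 1: Formula: n = 100 * (1 - BD / PD)
Step 2: n = 100 * (1 - 1.62 / 2.62)
Step 3: n = 100 * (1 - 0.61832)
Step 4: n = 38.2%

38.2


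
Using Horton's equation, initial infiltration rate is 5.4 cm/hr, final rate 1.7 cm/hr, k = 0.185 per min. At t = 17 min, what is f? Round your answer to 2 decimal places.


Step 1: f = fc + (f0 - fc) * exp(-k * t)
Step 2: exp(-0.185 * 17) = 0.043067
Step 3: f = 1.7 + (5.4 - 1.7) * 0.043067
Step 4: f = 1.7 + 3.7 * 0.043067
Step 5: f = 1.86 cm/hr

1.86


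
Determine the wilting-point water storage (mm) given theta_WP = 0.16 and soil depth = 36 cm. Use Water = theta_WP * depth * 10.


Step 1: Water (mm) = theta_WP * depth * 10
Step 2: Water = 0.16 * 36 * 10
Step 3: Water = 57.6 mm

57.6


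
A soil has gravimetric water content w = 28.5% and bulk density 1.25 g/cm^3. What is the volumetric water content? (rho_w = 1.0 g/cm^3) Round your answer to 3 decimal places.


Step 1: theta = (w / 100) * BD / rho_w
Step 2: theta = (28.5 / 100) * 1.25 / 1.0
Step 3: theta = 0.285 * 1.25
Step 4: theta = 0.356

0.356


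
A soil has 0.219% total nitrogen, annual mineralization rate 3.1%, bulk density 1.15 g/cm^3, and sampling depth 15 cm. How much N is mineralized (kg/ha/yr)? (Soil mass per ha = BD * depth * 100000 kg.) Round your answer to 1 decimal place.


Step 1: Soil mass per ha = BD * depth * 100000 = 1.15 * 15 * 100000 = 1725000 kg
Step 2: Total N pool = soil mass * N%/100 = 1725000 * 0.219/100 = 3777.75 kg/ha
Step 3: N mineralized = N pool * rate%/100 = 3777.75 * 3.1/100 = 117.1 kg/ha/yr

117.1


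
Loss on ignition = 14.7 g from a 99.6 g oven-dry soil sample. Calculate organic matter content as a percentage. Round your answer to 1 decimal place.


Step 1: OM% = 100 * LOI / sample mass
Step 2: OM = 100 * 14.7 / 99.6
Step 3: OM = 14.8%

14.8


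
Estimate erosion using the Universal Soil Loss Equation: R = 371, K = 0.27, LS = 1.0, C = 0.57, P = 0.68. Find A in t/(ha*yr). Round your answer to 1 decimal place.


Step 1: A = R * K * LS * C * P
Step 2: R * K = 371 * 0.27 = 100.17
Step 3: (R*K) * LS = 100.17 * 1.0 = 100.17
Step 4: * C * P = 100.17 * 0.57 * 0.68 = 38.8
Step 5: A = 38.8 t/(ha*yr)

38.8


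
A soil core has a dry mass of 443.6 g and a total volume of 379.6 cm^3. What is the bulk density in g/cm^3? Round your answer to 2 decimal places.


Step 1: Identify the formula: BD = dry mass / volume
Step 2: Substitute values: BD = 443.6 / 379.6
Step 3: BD = 1.17 g/cm^3

1.17


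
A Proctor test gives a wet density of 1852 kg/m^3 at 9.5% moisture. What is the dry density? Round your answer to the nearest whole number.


Step 1: Dry density = wet density / (1 + w/100)
Step 2: Dry density = 1852 / (1 + 9.5/100)
Step 3: Dry density = 1852 / 1.095
Step 4: Dry density = 1691 kg/m^3

1691


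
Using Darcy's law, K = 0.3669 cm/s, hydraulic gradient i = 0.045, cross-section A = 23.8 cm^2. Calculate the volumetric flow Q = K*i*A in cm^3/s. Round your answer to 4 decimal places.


Step 1: Apply Darcy's law: Q = K * i * A
Step 2: Q = 0.3669 * 0.045 * 23.8
Step 3: Q = 0.3929 cm^3/s

0.3929


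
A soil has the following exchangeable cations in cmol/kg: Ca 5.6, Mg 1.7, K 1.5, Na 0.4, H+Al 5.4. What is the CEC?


Step 1: CEC = Ca + Mg + K + Na + (H+Al)
Step 2: CEC = 5.6 + 1.7 + 1.5 + 0.4 + 5.4
Step 3: CEC = 14.6 cmol/kg

14.6


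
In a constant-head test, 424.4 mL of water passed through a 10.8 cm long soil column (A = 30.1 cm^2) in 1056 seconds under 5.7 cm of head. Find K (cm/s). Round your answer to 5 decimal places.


Step 1: K = Q * L / (A * t * h)
Step 2: Numerator = 424.4 * 10.8 = 4583.52
Step 3: Denominator = 30.1 * 1056 * 5.7 = 181177.92
Step 4: K = 4583.52 / 181177.92 = 0.0253 cm/s

0.0253


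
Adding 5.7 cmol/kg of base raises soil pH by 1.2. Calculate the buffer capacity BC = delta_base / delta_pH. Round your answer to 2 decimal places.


Step 1: BC = change in base / change in pH
Step 2: BC = 5.7 / 1.2
Step 3: BC = 4.75 cmol/(kg*pH unit)

4.75


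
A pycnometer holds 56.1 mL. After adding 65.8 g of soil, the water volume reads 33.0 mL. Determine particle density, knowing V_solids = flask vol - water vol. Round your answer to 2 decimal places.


Step 1: Volume of solids = flask volume - water volume with soil
Step 2: V_solids = 56.1 - 33.0 = 23.1 mL
Step 3: Particle density = mass / V_solids = 65.8 / 23.1 = 2.85 g/cm^3

2.85


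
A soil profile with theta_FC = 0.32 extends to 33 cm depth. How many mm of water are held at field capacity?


Step 1: Water (mm) = theta_FC * depth (cm) * 10
Step 2: Water = 0.32 * 33 * 10
Step 3: Water = 105.6 mm

105.6


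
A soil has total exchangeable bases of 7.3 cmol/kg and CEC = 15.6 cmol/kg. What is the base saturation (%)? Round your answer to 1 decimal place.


Step 1: BS = 100 * (sum of bases) / CEC
Step 2: BS = 100 * 7.3 / 15.6
Step 3: BS = 46.8%

46.8


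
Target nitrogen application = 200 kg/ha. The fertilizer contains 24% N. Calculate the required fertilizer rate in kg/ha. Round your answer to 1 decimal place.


Step 1: Fertilizer rate = target N / (N content / 100)
Step 2: Rate = 200 / (24 / 100)
Step 3: Rate = 200 / 0.24
Step 4: Rate = 833.3 kg/ha

833.3


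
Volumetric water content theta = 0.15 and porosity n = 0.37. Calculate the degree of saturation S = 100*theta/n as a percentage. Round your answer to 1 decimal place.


Step 1: S = 100 * theta_v / n
Step 2: S = 100 * 0.15 / 0.37
Step 3: S = 40.5%

40.5


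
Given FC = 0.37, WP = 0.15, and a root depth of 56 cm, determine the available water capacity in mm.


Step 1: Available water = (FC - WP) * depth * 10
Step 2: AW = (0.37 - 0.15) * 56 * 10
Step 3: AW = 0.22 * 56 * 10
Step 4: AW = 123.2 mm

123.2


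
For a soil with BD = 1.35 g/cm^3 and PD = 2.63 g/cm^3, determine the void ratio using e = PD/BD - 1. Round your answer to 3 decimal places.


Step 1: e = PD / BD - 1
Step 2: e = 2.63 / 1.35 - 1
Step 3: e = 1.94815 - 1
Step 4: e = 0.948

0.948


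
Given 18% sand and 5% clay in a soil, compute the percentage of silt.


Step 1: sand + silt + clay = 100%
Step 2: silt = 100 - sand - clay
Step 3: silt = 100 - 18 - 5
Step 4: silt = 77%

77


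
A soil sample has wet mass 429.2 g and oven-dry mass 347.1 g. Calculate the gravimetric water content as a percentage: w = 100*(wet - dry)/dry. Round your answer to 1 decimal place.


Step 1: Water mass = wet - dry = 429.2 - 347.1 = 82.1 g
Step 2: w = 100 * water mass / dry mass
Step 3: w = 100 * 82.1 / 347.1 = 23.7%

23.7


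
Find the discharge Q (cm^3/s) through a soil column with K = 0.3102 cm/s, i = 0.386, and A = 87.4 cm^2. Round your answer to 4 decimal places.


Step 1: Apply Darcy's law: Q = K * i * A
Step 2: Q = 0.3102 * 0.386 * 87.4
Step 3: Q = 10.465 cm^3/s

10.465


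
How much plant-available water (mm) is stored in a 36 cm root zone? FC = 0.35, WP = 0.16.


Step 1: Available water = (FC - WP) * depth * 10
Step 2: AW = (0.35 - 0.16) * 36 * 10
Step 3: AW = 0.19 * 36 * 10
Step 4: AW = 68.4 mm

68.4


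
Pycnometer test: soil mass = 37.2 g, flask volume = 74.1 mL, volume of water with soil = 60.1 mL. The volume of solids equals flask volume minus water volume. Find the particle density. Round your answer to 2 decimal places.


Step 1: Volume of solids = flask volume - water volume with soil
Step 2: V_solids = 74.1 - 60.1 = 14.0 mL
Step 3: Particle density = mass / V_solids = 37.2 / 14.0 = 2.66 g/cm^3

2.66


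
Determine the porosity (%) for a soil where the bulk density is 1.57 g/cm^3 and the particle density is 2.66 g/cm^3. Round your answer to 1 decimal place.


Step 1: Formula: n = 100 * (1 - BD / PD)
Step 2: n = 100 * (1 - 1.57 / 2.66)
Step 3: n = 100 * (1 - 0.59023)
Step 4: n = 41.0%

41.0


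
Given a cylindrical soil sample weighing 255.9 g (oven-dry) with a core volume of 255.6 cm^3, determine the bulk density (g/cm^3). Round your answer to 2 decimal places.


Step 1: Identify the formula: BD = dry mass / volume
Step 2: Substitute values: BD = 255.9 / 255.6
Step 3: BD = 1.0 g/cm^3

1.0


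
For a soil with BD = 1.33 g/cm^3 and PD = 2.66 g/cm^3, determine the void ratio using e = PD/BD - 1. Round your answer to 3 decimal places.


Step 1: e = PD / BD - 1
Step 2: e = 2.66 / 1.33 - 1
Step 3: e = 2.0 - 1
Step 4: e = 1.0

1.0


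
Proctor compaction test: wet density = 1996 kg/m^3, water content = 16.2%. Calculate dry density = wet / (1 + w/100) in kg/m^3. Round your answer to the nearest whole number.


Step 1: Dry density = wet density / (1 + w/100)
Step 2: Dry density = 1996 / (1 + 16.2/100)
Step 3: Dry density = 1996 / 1.162
Step 4: Dry density = 1718 kg/m^3

1718


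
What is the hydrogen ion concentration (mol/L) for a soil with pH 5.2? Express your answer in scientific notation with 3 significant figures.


Step 1: [H+] = 10^(-pH)
Step 2: [H+] = 10^(-5.2)
Step 3: [H+] = 6.31e-06 mol/L

6.31e-06


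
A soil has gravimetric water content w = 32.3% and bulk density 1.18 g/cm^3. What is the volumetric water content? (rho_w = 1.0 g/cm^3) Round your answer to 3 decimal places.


Step 1: theta = (w / 100) * BD / rho_w
Step 2: theta = (32.3 / 100) * 1.18 / 1.0
Step 3: theta = 0.323 * 1.18
Step 4: theta = 0.381

0.381


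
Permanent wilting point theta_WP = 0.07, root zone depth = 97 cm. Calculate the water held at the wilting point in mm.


Step 1: Water (mm) = theta_WP * depth * 10
Step 2: Water = 0.07 * 97 * 10
Step 3: Water = 67.9 mm

67.9


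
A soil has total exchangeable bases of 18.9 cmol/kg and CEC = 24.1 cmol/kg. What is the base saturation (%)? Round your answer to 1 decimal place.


Step 1: BS = 100 * (sum of bases) / CEC
Step 2: BS = 100 * 18.9 / 24.1
Step 3: BS = 78.4%

78.4


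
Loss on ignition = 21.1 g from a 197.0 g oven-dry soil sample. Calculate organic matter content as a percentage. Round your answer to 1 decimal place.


Step 1: OM% = 100 * LOI / sample mass
Step 2: OM = 100 * 21.1 / 197.0
Step 3: OM = 10.7%

10.7


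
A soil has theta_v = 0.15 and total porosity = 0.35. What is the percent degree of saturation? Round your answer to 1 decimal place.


Step 1: S = 100 * theta_v / n
Step 2: S = 100 * 0.15 / 0.35
Step 3: S = 42.9%

42.9


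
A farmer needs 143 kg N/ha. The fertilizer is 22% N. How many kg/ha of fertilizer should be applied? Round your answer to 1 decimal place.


Step 1: Fertilizer rate = target N / (N content / 100)
Step 2: Rate = 143 / (22 / 100)
Step 3: Rate = 143 / 0.22
Step 4: Rate = 650.0 kg/ha

650.0


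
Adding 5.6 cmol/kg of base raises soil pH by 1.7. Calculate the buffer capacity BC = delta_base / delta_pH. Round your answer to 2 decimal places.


Step 1: BC = change in base / change in pH
Step 2: BC = 5.6 / 1.7
Step 3: BC = 3.29 cmol/(kg*pH unit)

3.29


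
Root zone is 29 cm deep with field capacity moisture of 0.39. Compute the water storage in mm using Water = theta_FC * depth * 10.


Step 1: Water (mm) = theta_FC * depth (cm) * 10
Step 2: Water = 0.39 * 29 * 10
Step 3: Water = 113.1 mm

113.1


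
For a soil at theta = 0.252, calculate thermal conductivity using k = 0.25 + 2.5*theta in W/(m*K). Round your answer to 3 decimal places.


Step 1: k = 0.25 + 2.5 * theta
Step 2: k = 0.25 + 2.5 * 0.252
Step 3: k = 0.25 + 0.63
Step 4: k = 0.88 W/(m*K)

0.88


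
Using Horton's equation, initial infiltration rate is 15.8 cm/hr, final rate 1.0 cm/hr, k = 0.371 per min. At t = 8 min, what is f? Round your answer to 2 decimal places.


Step 1: f = fc + (f0 - fc) * exp(-k * t)
Step 2: exp(-0.371 * 8) = 0.051406
Step 3: f = 1.0 + (15.8 - 1.0) * 0.051406
Step 4: f = 1.0 + 14.8 * 0.051406
Step 5: f = 1.76 cm/hr

1.76


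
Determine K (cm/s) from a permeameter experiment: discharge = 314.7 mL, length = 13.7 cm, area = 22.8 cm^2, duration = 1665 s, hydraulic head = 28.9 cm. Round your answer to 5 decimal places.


Step 1: K = Q * L / (A * t * h)
Step 2: Numerator = 314.7 * 13.7 = 4311.39
Step 3: Denominator = 22.8 * 1665 * 28.9 = 1097101.8
Step 4: K = 4311.39 / 1097101.8 = 0.00393 cm/s

0.00393


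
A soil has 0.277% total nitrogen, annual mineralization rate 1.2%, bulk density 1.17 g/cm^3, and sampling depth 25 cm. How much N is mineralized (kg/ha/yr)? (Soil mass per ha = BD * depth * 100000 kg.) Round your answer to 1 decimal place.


Step 1: Soil mass per ha = BD * depth * 100000 = 1.17 * 25 * 100000 = 2925000 kg
Step 2: Total N pool = soil mass * N%/100 = 2925000 * 0.277/100 = 8102.25 kg/ha
Step 3: N mineralized = N pool * rate%/100 = 8102.25 * 1.2/100 = 97.2 kg/ha/yr

97.2


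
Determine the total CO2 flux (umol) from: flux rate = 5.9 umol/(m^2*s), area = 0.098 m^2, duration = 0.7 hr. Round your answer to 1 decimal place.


Step 1: Convert time to seconds: 0.7 hr * 3600 = 2520.0 s
Step 2: Total = flux * area * time_s
Step 3: Total = 5.9 * 0.098 * 2520.0
Step 4: Total = 1457.1 umol

1457.1


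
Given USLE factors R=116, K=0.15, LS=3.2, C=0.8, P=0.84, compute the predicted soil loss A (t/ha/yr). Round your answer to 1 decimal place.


Step 1: A = R * K * LS * C * P
Step 2: R * K = 116 * 0.15 = 17.4
Step 3: (R*K) * LS = 17.4 * 3.2 = 55.68
Step 4: * C * P = 55.68 * 0.8 * 0.84 = 37.4
Step 5: A = 37.4 t/(ha*yr)

37.4


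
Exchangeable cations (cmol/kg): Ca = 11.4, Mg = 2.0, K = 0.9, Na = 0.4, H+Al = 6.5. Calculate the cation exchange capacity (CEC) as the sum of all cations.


Step 1: CEC = Ca + Mg + K + Na + (H+Al)
Step 2: CEC = 11.4 + 2.0 + 0.9 + 0.4 + 6.5
Step 3: CEC = 21.2 cmol/kg

21.2


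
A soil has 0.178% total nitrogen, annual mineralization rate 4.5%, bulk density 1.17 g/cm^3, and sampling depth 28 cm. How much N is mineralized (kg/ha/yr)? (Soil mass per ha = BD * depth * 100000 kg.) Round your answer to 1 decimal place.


Step 1: Soil mass per ha = BD * depth * 100000 = 1.17 * 28 * 100000 = 3276000 kg
Step 2: Total N pool = soil mass * N%/100 = 3276000 * 0.178/100 = 5831.28 kg/ha
Step 3: N mineralized = N pool * rate%/100 = 5831.28 * 4.5/100 = 262.4 kg/ha/yr

262.4


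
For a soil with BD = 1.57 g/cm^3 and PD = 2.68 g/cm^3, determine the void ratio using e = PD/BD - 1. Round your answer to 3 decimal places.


Step 1: e = PD / BD - 1
Step 2: e = 2.68 / 1.57 - 1
Step 3: e = 1.70701 - 1
Step 4: e = 0.707

0.707


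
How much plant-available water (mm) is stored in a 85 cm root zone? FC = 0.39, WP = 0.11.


Step 1: Available water = (FC - WP) * depth * 10
Step 2: AW = (0.39 - 0.11) * 85 * 10
Step 3: AW = 0.28 * 85 * 10
Step 4: AW = 238.0 mm

238.0


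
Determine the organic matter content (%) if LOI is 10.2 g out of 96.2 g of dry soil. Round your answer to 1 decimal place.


Step 1: OM% = 100 * LOI / sample mass
Step 2: OM = 100 * 10.2 / 96.2
Step 3: OM = 10.6%

10.6


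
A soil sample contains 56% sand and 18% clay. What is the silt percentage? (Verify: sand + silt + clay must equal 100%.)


Step 1: sand + silt + clay = 100%
Step 2: silt = 100 - sand - clay
Step 3: silt = 100 - 56 - 18
Step 4: silt = 26%

26


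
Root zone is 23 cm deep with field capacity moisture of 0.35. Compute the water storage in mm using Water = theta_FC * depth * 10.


Step 1: Water (mm) = theta_FC * depth (cm) * 10
Step 2: Water = 0.35 * 23 * 10
Step 3: Water = 80.5 mm

80.5


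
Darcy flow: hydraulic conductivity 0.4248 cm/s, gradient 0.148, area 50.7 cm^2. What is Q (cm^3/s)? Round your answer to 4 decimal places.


Step 1: Apply Darcy's law: Q = K * i * A
Step 2: Q = 0.4248 * 0.148 * 50.7
Step 3: Q = 3.1875 cm^3/s

3.1875


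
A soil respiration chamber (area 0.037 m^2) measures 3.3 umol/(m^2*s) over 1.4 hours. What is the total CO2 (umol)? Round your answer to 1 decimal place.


Step 1: Convert time to seconds: 1.4 hr * 3600 = 5040.0 s
Step 2: Total = flux * area * time_s
Step 3: Total = 3.3 * 0.037 * 5040.0
Step 4: Total = 615.4 umol

615.4


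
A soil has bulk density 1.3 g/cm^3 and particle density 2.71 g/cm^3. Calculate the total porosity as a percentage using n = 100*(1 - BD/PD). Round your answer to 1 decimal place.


Step 1: Formula: n = 100 * (1 - BD / PD)
Step 2: n = 100 * (1 - 1.3 / 2.71)
Step 3: n = 100 * (1 - 0.4797)
Step 4: n = 52.0%

52.0


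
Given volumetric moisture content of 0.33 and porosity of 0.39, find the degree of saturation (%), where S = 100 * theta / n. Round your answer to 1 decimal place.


Step 1: S = 100 * theta_v / n
Step 2: S = 100 * 0.33 / 0.39
Step 3: S = 84.6%

84.6


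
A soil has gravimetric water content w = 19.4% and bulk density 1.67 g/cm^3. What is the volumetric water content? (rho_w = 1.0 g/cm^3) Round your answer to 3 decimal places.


Step 1: theta = (w / 100) * BD / rho_w
Step 2: theta = (19.4 / 100) * 1.67 / 1.0
Step 3: theta = 0.194 * 1.67
Step 4: theta = 0.324

0.324
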